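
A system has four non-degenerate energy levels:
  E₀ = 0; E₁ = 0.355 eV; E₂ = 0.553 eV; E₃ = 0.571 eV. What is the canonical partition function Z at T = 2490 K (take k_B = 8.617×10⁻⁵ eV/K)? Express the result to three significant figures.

Z = 1.34

k_BT = 8.617×10⁻⁵ × 2490 K = 0.21456 eV.
Eᵢ/kT = 0, 1.6545, 2.5774, 2.6613.
Z = Σ e^(−Eᵢ/kT) = e^(−0) + e^(−1.6545) + e^(−2.5774) + e^(−2.6613) = 1.0000 + 0.19119 + 0.075971 + 0.069857 = 1.3370.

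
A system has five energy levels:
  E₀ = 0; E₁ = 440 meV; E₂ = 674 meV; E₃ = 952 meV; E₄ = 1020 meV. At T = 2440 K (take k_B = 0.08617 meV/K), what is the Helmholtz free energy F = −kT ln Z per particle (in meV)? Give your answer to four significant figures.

-35.25 meV

k_BT = 0.08617 × 2440 K = 210.255 meV.
Eᵢ/kT = 0, 2.09270, 3.20563, 4.52784, 4.85125.
Z = Σ e^(−Eᵢ/kT) = e^(−0) + e^(−2.09270) + e^(−3.20563) + e^(−4.52784) + e^(−4.85125) = 1.00000 + 0.123354 + 0.0405334 + 0.0108040 + 0.00781860 = 1.18251.
F = −kT ln Z = −210.255 × ln(1.18251) = −210.255 × 0.167639 = -35.25 meV.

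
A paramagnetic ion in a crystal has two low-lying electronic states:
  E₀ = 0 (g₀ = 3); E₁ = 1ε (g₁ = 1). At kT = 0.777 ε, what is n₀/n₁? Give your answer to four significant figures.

10.87

n₀/n₁ = (g₀/g₁) exp[−(E₀−E₁)/kT] = (3/1) × exp(−(-1ε)/(0.777ε)) = (3/1) × exp(1.28700) = 10.87.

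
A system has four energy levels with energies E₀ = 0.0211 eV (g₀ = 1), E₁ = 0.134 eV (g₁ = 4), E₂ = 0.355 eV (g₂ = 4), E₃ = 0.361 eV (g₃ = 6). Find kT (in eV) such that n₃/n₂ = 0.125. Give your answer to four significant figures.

0.002415 eV

n₃/n₂ = (g₃/g₂) exp[−(E₃−E₂)/kT] = 0.125.
⇒ (E₃−E₂)/kT = ln((6/4)/0.125) = ln(12.0000) = 2.48491.
kT = 0.006 eV / 2.48491 = 0.002415 eV.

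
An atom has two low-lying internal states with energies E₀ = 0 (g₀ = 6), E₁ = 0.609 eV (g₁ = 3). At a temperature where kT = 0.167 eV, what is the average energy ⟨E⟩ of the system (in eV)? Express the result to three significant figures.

0.00784 eV

Eᵢ/kT = 0, 3.6467.
Z = Σ gᵢe^(−Eᵢ/kT) = 6·e^(−0) + 3·e^(−3.6467) = 6.0000 + 0.078231 = 6.0782.
⟨E⟩ = Σ Eᵢ gᵢe^(−Eᵢ/kT) / Z = (0·6.0000 + 0.609·0.078231) / 6.0782 = 0.00784 eV.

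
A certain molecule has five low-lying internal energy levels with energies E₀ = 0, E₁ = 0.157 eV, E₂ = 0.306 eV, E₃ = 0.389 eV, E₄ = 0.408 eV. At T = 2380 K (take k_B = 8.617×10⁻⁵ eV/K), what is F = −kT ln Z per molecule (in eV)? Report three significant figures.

k_BT = 8.617×10⁻⁵ × 2380 K = 0.20508 eV.
Eᵢ/kT = 0, 0.76555, 1.4921, 1.8968, 1.9895.
Z = Σ e^(−Eᵢ/kT) = e^(−0) + e^(−0.76555) + e^(−1.4921) + e^(−1.8968) + e^(−1.9895) = 1.0000 + 0.46508 + 0.22490 + 0.15005 + 0.13676 = 1.9768.
F = −kT ln Z = −0.20508 × ln(1.9768) = −0.20508 × 0.68148 = -0.140 eV.

-0.140 eV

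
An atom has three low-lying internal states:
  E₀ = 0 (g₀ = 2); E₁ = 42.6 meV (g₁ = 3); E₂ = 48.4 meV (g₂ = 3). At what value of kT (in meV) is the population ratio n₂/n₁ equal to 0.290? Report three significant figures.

n₂/n₁ = (g₂/g₁) exp[−(E₂−E₁)/kT] = 0.290.
⇒ (E₂−E₁)/kT = ln((3/3)/0.290) = ln(3.4483) = 1.2379.
kT = 5.8 meV / 1.2379 = 4.69 meV.

4.69 meV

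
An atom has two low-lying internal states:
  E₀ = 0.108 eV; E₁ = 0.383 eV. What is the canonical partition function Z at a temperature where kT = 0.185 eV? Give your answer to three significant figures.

Eᵢ/kT = 0.58378, 2.0703.
Z = Σ e^(−Eᵢ/kT) = e^(−0.58378) + e^(−2.0703) = 0.55779 + 0.12615 = 0.68394.

Z = 0.684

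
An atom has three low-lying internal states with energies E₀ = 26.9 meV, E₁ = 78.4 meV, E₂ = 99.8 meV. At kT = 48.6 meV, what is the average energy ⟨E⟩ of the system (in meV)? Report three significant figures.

Eᵢ/kT = 0.55350, 1.6132, 2.0535.
Z = Σ e^(−Eᵢ/kT) = e^(−0.55350) + e^(−1.6132) + e^(−2.0535) = 0.57493 + 0.19925 + 0.12829 = 0.90247.
⟨E⟩ = Σ Eᵢ e^(−Eᵢ/kT) / Z = (26.9·0.57493 + 78.4·0.19925 + 99.8·0.12829) / 0.90247 = 48.6 meV.

48.6 meV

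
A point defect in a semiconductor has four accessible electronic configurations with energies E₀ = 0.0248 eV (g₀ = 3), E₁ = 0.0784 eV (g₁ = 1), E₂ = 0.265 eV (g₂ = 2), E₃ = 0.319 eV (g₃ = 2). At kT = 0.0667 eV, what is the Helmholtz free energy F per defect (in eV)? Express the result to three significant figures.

Eᵢ/kT = 0.37181, 1.1754, 3.9730, 4.7826.
Z = Σ gᵢe^(−Eᵢ/kT) = 3·e^(−0.37181) + 1·e^(−1.1754) + 2·e^(−3.9730) + 2·e^(−4.7826) = 2.0685 + 0.30870 + 0.037634 + 0.016748 = 2.4316.
F = −kT ln Z = −0.0667 × ln(2.4316) = −0.0667 × 0.88855 = -0.0593 eV.

-0.0593 eV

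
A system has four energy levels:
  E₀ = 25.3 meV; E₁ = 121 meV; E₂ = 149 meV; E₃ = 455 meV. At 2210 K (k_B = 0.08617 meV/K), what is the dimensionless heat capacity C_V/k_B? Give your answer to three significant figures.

0.251

k_BT = 0.08617 × 2210 K = 190.44 meV.
Eᵢ/kT = 0.13285, 0.63537, 0.78240, 2.3892.
Z = Σ e^(−Eᵢ/kT) = e^(−0.13285) + e^(−0.63537) + e^(−0.78240) + e^(−2.3892) = 0.87560 + 0.52974 + 0.45731 + 0.091703 = 1.9544.
⟨E⟩ = 100.35 meV, ⟨E²⟩ = 19164 meV².
C_V/k_B = (⟨E²⟩ − ⟨E⟩²)/(kT)² = (19164 − 10070)/36267 = 0.251.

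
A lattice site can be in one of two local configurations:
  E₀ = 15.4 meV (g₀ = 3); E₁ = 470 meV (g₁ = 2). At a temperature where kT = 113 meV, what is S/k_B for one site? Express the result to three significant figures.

Eᵢ/kT = 0.13628, 4.1593.
Z = Σ gᵢe^(−Eᵢ/kT) = 3·e^(−0.13628) + 2·e^(−4.1593) = 2.6178 + 0.031237 = 2.6490.
⟨E⟩ = Σ EᵢPᵢ = 20.761 meV.
S/k_B = ln Z + ⟨E⟩/kT = ln(2.6490) + 20.761/113 = 0.97418 + 0.18373 = 1.16.

1.16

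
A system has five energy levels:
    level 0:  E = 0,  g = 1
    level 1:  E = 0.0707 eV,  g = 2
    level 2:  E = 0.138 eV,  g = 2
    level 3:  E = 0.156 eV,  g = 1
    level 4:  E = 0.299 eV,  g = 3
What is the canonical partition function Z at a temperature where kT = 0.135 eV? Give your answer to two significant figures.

Z = 3.5

Eᵢ/kT = 0, 0.5237, 1.022, 1.156, 2.215.
Z = Σ gᵢe^(−Eᵢ/kT) = 1·e^(−0) + 2·e^(−0.5237) + 2·e^(−1.022) + 1·e^(−1.156) + 3·e^(−2.215) = 1.000 + 1.185 + 0.7197 + 0.3147 + 0.3275 = 3.547.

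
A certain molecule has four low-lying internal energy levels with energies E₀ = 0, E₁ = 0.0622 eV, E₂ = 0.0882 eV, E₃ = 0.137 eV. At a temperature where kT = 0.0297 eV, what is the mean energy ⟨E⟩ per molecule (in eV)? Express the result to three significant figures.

0.0114 eV

Eᵢ/kT = 0, 2.0943, 2.9697, 4.6128.
Z = Σ e^(−Eᵢ/kT) = e^(−0) + e^(−2.0943) + e^(−2.9697) + e^(−4.6128) = 1.0000 + 0.12316 + 0.051319 + 0.0099240 = 1.1844.
⟨E⟩ = Σ Eᵢ e^(−Eᵢ/kT) / Z = (0·1.0000 + 0.0622·0.12316 + 0.0882·0.051319 + 0.137·0.0099240) / 1.1844 = 0.0114 eV.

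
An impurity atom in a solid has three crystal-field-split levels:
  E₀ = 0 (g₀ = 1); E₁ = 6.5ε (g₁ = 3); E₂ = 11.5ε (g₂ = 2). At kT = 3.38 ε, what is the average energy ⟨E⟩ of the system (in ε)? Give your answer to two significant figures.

2.4 ε

Eᵢ/kT = 0, 1.923, 3.402.
Z = Σ gᵢe^(−Eᵢ/kT) = 1·e^(−0) + 3·e^(−1.923) + 2·e^(−3.402) = 1.000 + 0.4385 + 0.06661 = 1.505.
⟨E⟩ = Σ Eᵢ gᵢe^(−Eᵢ/kT) / Z = (0·1.000 + 6.5·0.4385 + 11.5·0.06661) / 1.505 = 2.4 ε.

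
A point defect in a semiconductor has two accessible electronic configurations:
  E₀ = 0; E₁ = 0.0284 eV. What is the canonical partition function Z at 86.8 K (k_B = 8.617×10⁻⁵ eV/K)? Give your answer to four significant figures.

Z = 1.022

k_BT = 8.617×10⁻⁵ × 86.8 K = 0.00747956 eV.
Eᵢ/kT = 0, 3.79701.
Z = Σ e^(−Eᵢ/kT) = e^(−0) + e^(−3.79701) = 1.00000 + 0.0224378 = 1.02244.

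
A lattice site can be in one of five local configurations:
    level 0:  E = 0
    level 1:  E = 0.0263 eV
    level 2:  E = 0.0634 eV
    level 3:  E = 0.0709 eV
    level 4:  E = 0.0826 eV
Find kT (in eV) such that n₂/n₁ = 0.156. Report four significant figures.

0.01997 eV

n₂/n₁ = exp[−(E₂−E₁)/kT] = 0.156.
⇒ (E₂−E₁)/kT = ln(1/0.156) = ln(6.41026) = 1.85790.
kT = 0.0371 eV / 1.85790 = 0.01997 eV.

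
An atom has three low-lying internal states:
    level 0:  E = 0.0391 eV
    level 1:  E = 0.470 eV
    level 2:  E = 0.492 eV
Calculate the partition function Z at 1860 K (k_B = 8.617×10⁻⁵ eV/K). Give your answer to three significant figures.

Z = 0.883

k_BT = 8.617×10⁻⁵ × 1860 K = 0.16028 eV.
Eᵢ/kT = 0.24395, 2.9324, 3.0696.
Z = Σ e^(−Eᵢ/kT) = e^(−0.24395) + e^(−2.9324) + e^(−3.0696) = 0.78353 + 0.053269 + 0.046440 = 0.88324.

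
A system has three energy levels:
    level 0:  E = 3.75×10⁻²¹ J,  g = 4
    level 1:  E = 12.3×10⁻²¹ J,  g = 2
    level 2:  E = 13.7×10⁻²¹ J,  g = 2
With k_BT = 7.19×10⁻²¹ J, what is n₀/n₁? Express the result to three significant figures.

n₀/n₁ = (g₀/g₁) exp[−(E₀−E₁)/kT] = (4/2) × exp(−(-8.55 ×10⁻²¹ J)/(7.19 ×10⁻²¹ J)) = (4/2) × exp(1.1892) = 6.57.

6.57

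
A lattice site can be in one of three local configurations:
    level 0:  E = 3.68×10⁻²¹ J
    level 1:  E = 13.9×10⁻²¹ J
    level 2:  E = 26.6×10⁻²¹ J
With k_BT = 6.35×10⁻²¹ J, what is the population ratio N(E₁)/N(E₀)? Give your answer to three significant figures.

n₁/n₀ = exp[−(E₁−E₀)/kT] = exp(−(10.22 ×10⁻²¹ J)/(6.35 ×10⁻²¹ J)) = exp(-1.6094) = 0.200.

0.200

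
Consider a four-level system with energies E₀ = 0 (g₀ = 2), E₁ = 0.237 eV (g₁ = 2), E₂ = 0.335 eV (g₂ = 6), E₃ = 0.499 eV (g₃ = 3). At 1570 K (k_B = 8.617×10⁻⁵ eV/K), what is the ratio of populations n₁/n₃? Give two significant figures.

4.6

k_BT = 8.617×10⁻⁵ × 1570 K = 0.1353 eV.
n₁/n₃ = (g₁/g₃) exp[−(E₁−E₃)/kT] = (2/3) × exp(−(-0.262 eV)/(0.1353 eV)) = (2/3) × exp(1.936) = 4.6.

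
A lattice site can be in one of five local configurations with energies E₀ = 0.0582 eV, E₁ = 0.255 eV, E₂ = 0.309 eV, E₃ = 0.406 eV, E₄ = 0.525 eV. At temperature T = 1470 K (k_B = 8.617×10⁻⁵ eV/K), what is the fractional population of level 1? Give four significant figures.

k_BT = 8.617×10⁻⁵ × 1470 K = 0.126670 eV.
Eᵢ/kT = 0.459462, 2.01310, 2.43941, 3.20518, 4.14463.
Z = Σ e^(−Eᵢ/kT) = e^(−0.459462) + e^(−2.01310) + e^(−2.43941) + e^(−3.20518) + e^(−4.14463) = 0.631623 + 0.133574 + 0.0872123 + 0.0405516 + 0.0158493 = 0.908810.
P₁ = e^(−E₁/kT) / Z = 0.133574/0.908810 = 0.1470.

0.1470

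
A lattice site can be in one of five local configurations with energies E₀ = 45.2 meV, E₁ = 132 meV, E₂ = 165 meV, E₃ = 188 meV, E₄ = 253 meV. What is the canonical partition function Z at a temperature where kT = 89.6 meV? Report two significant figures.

Z = 1.2

Eᵢ/kT = 0.5045, 1.473, 1.842, 2.098, 2.824.
Z = Σ e^(−Eᵢ/kT) = e^(−0.5045) + e^(−1.473) + e^(−1.842) + e^(−2.098) + e^(−2.824) = 0.6038 + 0.2292 + 0.1585 + 0.1227 + 0.05937 = 1.174.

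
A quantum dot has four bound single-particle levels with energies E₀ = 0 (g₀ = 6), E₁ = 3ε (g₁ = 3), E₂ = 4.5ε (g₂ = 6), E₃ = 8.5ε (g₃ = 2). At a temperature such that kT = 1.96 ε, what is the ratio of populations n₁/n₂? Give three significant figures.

n₁/n₂ = (g₁/g₂) exp[−(E₁−E₂)/kT] = (3/6) × exp(−(-1.5ε)/(1.96ε)) = (3/6) × exp(0.76531) = 1.07.

1.07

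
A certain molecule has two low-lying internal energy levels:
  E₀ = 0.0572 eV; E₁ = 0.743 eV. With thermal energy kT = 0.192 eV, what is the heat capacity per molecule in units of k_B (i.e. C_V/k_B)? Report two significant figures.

Eᵢ/kT = 0.2979, 3.870.
Z = Σ e^(−Eᵢ/kT) = e^(−0.2979) + e^(−3.870) = 0.7424 + 0.02086 = 0.7633.
⟨E⟩ = 0.07594 eV, ⟨E²⟩ = 0.01827 eV².
C_V/k_B = (⟨E²⟩ − ⟨E⟩²)/(kT)² = (0.01827 − 0.005767)/0.03686 = 0.34.

0.34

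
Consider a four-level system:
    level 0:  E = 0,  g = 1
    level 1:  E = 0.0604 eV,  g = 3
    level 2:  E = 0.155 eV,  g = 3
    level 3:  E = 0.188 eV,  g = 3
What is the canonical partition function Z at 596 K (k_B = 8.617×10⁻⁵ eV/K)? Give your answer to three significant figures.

k_BT = 8.617×10⁻⁵ × 596 K = 0.051357 eV.
Eᵢ/kT = 0, 1.1761, 3.0181, 3.6606.
Z = Σ gᵢe^(−Eᵢ/kT) = 1·e^(−0) + 3·e^(−1.1761) + 3·e^(−3.0181) + 3·e^(−3.6606) = 1.0000 + 0.92544 + 0.14668 + 0.077151 = 2.1493.

Z = 2.15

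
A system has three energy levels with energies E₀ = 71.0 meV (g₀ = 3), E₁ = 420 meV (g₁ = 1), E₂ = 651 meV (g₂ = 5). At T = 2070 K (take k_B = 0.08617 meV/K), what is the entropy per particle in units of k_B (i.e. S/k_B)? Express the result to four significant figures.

1.476

k_BT = 0.08617 × 2070 K = 178.372 meV.
Eᵢ/kT = 0.398045, 2.35463, 3.64968.
Z = Σ gᵢe^(−Eᵢ/kT) = 3·e^(−0.398045) + 1·e^(−2.35463) + 5·e^(−3.64968) = 2.01490 + 0.0949286 + 0.129997 = 2.23983.
⟨E⟩ = Σ EᵢPᵢ = 119.454 meV.
S/k_B = ln Z + ⟨E⟩/kT = ln(2.23983) + 119.454/178.372 = 0.806400 + 0.669690 = 1.476.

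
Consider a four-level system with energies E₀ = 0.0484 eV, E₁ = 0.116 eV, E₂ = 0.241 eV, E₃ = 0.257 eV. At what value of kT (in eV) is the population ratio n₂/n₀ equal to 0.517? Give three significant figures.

n₂/n₀ = exp[−(E₂−E₀)/kT] = 0.517.
⇒ (E₂−E₀)/kT = ln(1/0.517) = ln(1.9342) = 0.65969.
kT = 0.1926 eV / 0.65969 = 0.292 eV.

0.292 eV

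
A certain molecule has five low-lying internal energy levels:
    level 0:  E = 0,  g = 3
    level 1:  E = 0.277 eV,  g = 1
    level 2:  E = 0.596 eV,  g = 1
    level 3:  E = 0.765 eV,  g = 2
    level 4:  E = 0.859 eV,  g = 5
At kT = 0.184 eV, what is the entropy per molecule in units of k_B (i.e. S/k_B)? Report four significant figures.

Eᵢ/kT = 0, 1.50543, 3.23913, 4.15761, 4.66848.
Z = Σ gᵢe^(−Eᵢ/kT) = 3·e^(−0) + 1·e^(−1.50543) + 1·e^(−3.23913) + 2·e^(−4.15761) + 5·e^(−4.66848) = 3.00000 + 0.221922 + 0.0391980 + 0.0312898 + 0.0469326 = 3.33934.
⟨E⟩ = Σ EᵢPᵢ = 0.0446454 eV.
S/k_B = ln Z + ⟨E⟩/kT = ln(3.33934) + 0.0446454/0.184 = 1.20577 + 0.242638 = 1.448.

1.448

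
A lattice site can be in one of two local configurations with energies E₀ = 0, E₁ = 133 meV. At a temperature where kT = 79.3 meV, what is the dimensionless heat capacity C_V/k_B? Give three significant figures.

Eᵢ/kT = 0, 1.6772.
Z = Σ e^(−Eᵢ/kT) = e^(−0) + e^(−1.6772) = 1.0000 + 0.18690 = 1.1869.
⟨E⟩ = 20.943 meV, ⟨E²⟩ = 2785.5 meV².
C_V/k_B = (⟨E²⟩ − ⟨E⟩²)/(kT)² = (2785.5 − 438.61)/6288.5 = 0.373.

0.373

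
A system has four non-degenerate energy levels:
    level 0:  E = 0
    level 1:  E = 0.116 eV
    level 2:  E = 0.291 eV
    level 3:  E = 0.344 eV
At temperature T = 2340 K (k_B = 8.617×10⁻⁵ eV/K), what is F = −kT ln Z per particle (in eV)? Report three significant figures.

k_BT = 8.617×10⁻⁵ × 2340 K = 0.20164 eV.
Eᵢ/kT = 0, 0.57528, 1.4432, 1.7060.
Z = Σ e^(−Eᵢ/kT) = e^(−0) + e^(−0.57528) + e^(−1.4432) + e^(−1.7060) = 1.0000 + 0.56255 + 0.23617 + 0.18159 = 1.9803.
F = −kT ln Z = −0.20164 × ln(1.9803) = −0.20164 × 0.68325 = -0.138 eV.

-0.138 eV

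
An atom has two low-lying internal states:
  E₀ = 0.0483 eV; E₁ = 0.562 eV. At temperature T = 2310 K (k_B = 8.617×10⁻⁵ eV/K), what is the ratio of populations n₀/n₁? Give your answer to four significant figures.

13.21

k_BT = 8.617×10⁻⁵ × 2310 K = 0.199053 eV.
n₀/n₁ = exp[−(E₀−E₁)/kT] = exp(−(-0.5137 eV)/(0.199053 eV)) = exp(2.58072) = 13.21.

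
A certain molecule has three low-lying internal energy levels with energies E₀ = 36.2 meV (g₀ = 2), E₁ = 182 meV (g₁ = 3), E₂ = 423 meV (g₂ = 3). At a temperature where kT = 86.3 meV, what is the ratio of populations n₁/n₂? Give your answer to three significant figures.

16.3

n₁/n₂ = (g₁/g₂) exp[−(E₁−E₂)/kT] = (3/3) × exp(−(-241 meV)/(86.3 meV)) = (3/3) × exp(2.7926) = 16.3.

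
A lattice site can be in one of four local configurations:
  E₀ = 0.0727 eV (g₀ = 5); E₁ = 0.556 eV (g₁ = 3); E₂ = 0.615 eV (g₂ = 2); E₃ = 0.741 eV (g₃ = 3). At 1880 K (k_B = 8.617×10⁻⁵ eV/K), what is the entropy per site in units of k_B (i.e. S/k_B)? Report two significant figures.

k_BT = 8.617×10⁻⁵ × 1880 K = 0.1620 eV.
Eᵢ/kT = 0.4488, 3.432, 3.796, 4.574.
Z = Σ gᵢe^(−Eᵢ/kT) = 5·e^(−0.4488) + 3·e^(−3.432) + 2·e^(−3.796) + 3·e^(−4.574) = 3.192 + 0.09697 + 0.04492 + 0.03095 = 3.365.
⟨E⟩ = Σ EᵢPᵢ = 0.1000 eV.
S/k_B = ln Z + ⟨E⟩/kT = ln(3.365) + 0.1000/0.1620 = 1.213 + 0.6173 = 1.8.

1.8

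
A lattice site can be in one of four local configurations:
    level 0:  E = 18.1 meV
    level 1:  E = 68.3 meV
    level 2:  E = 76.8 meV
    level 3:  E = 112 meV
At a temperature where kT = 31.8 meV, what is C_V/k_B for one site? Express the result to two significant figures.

0.77

Eᵢ/kT = 0.5692, 2.148, 2.415, 3.522.
Z = Σ e^(−Eᵢ/kT) = e^(−0.5692) + e^(−2.148) + e^(−2.415) + e^(−3.522) = 0.5660 + 0.1167 + 0.08937 + 0.02954 = 0.8016.
⟨E⟩ = 35.41 meV, ⟨E²⟩ = 2030 meV².
C_V/k_B = (⟨E²⟩ − ⟨E⟩²)/(kT)² = (2030 − 1254)/1011 = 0.77.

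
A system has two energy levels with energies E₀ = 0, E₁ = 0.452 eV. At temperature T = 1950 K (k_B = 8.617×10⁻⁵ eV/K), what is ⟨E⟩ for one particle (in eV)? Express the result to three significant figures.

k_BT = 8.617×10⁻⁵ × 1950 K = 0.16803 eV.
Eᵢ/kT = 0, 2.6900.
Z = Σ e^(−Eᵢ/kT) = e^(−0) + e^(−2.6900) = 1.0000 + 0.067881 = 1.0679.
⟨E⟩ = Σ Eᵢ e^(−Eᵢ/kT) / Z = (0·1.0000 + 0.452·0.067881) / 1.0679 = 0.0287 eV.

0.0287 eV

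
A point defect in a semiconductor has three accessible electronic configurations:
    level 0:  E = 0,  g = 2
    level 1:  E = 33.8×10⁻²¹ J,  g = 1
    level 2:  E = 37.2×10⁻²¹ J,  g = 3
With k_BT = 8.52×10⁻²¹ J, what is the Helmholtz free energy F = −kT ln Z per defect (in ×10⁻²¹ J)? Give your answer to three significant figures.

-6.15 ×10⁻²¹ J

Eᵢ/kT = 0, 3.9671, 4.3662.
Z = Σ gᵢe^(−Eᵢ/kT) = 2·e^(−0) + 1·e^(−3.9671) + 3·e^(−4.3662) = 2.0000 + 0.018928 + 0.038098 = 2.0570.
F = −kT ln Z = −8.52 × ln(2.0570) = −8.52 × 0.72125 = -6.15 ×10⁻²¹ J.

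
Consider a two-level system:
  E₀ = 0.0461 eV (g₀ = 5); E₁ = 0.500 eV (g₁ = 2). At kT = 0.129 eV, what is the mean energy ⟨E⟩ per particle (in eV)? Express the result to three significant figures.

Eᵢ/kT = 0.35736, 3.8760.
Z = Σ gᵢe^(−Eᵢ/kT) = 5·e^(−0.35736) + 2·e^(−3.8760) = 3.4976 + 0.041467 = 3.5391.
⟨E⟩ = Σ Eᵢ gᵢe^(−Eᵢ/kT) / Z = (0.0461·3.4976 + 0.500·0.041467) / 3.5391 = 0.0514 eV.

0.0514 eV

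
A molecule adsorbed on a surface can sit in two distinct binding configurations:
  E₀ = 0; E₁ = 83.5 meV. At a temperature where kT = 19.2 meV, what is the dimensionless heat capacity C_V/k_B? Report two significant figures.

Eᵢ/kT = 0, 4.349.
Z = Σ e^(−Eᵢ/kT) = e^(−0) + e^(−4.349) = 1.000 + 0.01292 = 1.013.
⟨E⟩ = 1.065 meV, ⟨E²⟩ = 88.93 meV².
C_V/k_B = (⟨E²⟩ − ⟨E⟩²)/(kT)² = (88.93 − 1.134)/368.6 = 0.24.

0.24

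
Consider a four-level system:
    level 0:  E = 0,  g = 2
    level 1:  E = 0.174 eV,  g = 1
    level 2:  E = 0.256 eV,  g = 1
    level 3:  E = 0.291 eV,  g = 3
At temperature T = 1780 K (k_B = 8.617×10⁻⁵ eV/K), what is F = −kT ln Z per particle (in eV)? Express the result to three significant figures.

-0.166 eV

k_BT = 8.617×10⁻⁵ × 1780 K = 0.15338 eV.
Eᵢ/kT = 0, 1.1344, 1.6691, 1.8972.
Z = Σ gᵢe^(−Eᵢ/kT) = 2·e^(−0) + 1·e^(−1.1344) + 1·e^(−1.6691) + 3·e^(−1.8972) = 2.0000 + 0.32162 + 0.18842 + 0.44996 = 2.9600.
F = −kT ln Z = −0.15338 × ln(2.9600) = −0.15338 × 1.0852 = -0.166 eV.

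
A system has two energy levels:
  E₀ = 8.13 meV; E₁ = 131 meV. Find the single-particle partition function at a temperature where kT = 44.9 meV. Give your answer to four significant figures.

Z = 0.8884

Eᵢ/kT = 0.181069, 2.91759.
Z = Σ e^(−Eᵢ/kT) = e^(−0.181069) + e^(−2.91759) = 0.834378 + 0.0540638 = 0.888442.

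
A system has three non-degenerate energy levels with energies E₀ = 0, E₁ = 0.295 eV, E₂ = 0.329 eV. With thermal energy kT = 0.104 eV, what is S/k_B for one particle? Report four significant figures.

0.3687

Eᵢ/kT = 0, 2.83654, 3.16346.
Z = Σ e^(−Eᵢ/kT) = e^(−0) + e^(−2.83654) + e^(−3.16346) = 1.00000 + 0.0586282 + 0.0422792 = 1.10091.
⟨E⟩ = Σ EᵢPᵢ = 0.0283449 eV.
S/k_B = ln Z + ⟨E⟩/kT = ln(1.10091) + 0.0283449/0.104 = 0.0961371 + 0.272547 = 0.3687.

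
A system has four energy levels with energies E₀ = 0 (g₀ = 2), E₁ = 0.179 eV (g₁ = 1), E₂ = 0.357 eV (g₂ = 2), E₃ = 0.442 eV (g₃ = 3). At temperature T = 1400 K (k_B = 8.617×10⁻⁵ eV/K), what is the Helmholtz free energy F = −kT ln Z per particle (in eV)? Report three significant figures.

-0.106 eV

k_BT = 8.617×10⁻⁵ × 1400 K = 0.12064 eV.
Eᵢ/kT = 0, 1.4838, 2.9592, 3.6638.
Z = Σ gᵢe^(−Eᵢ/kT) = 2·e^(−0) + 1·e^(−1.4838) + 2·e^(−2.9592) + 3·e^(−3.6638) = 2.0000 + 0.22677 + 0.10372 + 0.076905 = 2.4074.
F = −kT ln Z = −0.12064 × ln(2.4074) = −0.12064 × 0.87855 = -0.106 eV.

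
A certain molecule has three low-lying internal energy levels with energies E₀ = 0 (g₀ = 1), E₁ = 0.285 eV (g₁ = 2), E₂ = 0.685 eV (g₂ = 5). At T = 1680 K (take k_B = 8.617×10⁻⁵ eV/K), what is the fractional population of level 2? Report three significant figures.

0.0333

k_BT = 8.617×10⁻⁵ × 1680 K = 0.14477 eV.
Eᵢ/kT = 0, 1.9686, 4.7316.
Z = Σ gᵢe^(−Eᵢ/kT) = 1·e^(−0) + 2·e^(−1.9686) + 5·e^(−4.7316) = 1.0000 + 0.27930 + 0.044062 = 1.3234.
P₂ = g₂ e^(−E₂/kT) / Z = 0.044062/1.3234 = 0.0333.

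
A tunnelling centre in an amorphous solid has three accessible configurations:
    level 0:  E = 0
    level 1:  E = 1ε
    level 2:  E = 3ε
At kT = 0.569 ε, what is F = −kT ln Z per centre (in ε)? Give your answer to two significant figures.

-0.093 ε

Eᵢ/kT = 0, 1.757, 5.272.
Z = Σ e^(−Eᵢ/kT) = e^(−0) + e^(−1.757) + e^(−5.272) = 1.000 + 0.1726 + 0.005133 = 1.178.
F = −kT ln Z = −0.569 × ln(1.178) = −0.569 × 0.1638 = -0.093 ε.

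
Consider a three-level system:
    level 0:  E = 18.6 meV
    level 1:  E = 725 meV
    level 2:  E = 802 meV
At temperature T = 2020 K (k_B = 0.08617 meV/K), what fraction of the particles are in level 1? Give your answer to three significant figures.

0.0168

k_BT = 0.08617 × 2020 K = 174.06 meV.
Eᵢ/kT = 0.10686, 4.1652, 4.6076.
Z = Σ e^(−Eᵢ/kT) = e^(−0.10686) + e^(−4.1652) + e^(−4.6076) = 0.89865 + 0.015527 + 0.0099757 = 0.92415.
P₁ = e^(−E₁/kT) / Z = 0.015527/0.92415 = 0.0168.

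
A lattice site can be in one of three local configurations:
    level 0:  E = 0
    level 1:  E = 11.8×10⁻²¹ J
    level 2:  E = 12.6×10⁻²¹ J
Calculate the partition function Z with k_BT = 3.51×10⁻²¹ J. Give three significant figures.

Eᵢ/kT = 0, 3.3618, 3.5897.
Z = Σ e^(−Eᵢ/kT) = e^(−0) + e^(−3.3618) + e^(−3.5897) = 1.0000 + 0.034673 + 0.027607 = 1.0623.

Z = 1.06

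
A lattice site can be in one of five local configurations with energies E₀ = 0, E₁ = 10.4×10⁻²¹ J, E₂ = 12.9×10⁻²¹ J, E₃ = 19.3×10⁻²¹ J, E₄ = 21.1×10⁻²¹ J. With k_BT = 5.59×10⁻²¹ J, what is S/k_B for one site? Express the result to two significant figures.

Eᵢ/kT = 0, 1.860, 2.308, 3.453, 3.775.
Z = Σ e^(−Eᵢ/kT) = e^(−0) + e^(−1.860) + e^(−2.308) + e^(−3.453) + e^(−3.775) = 1.000 + 0.1557 + 0.09946 + 0.03165 + 0.02294 = 1.310.
⟨E⟩ = Σ EᵢPᵢ = 3.051 ×10⁻²¹ J.
S/k_B = ln Z + ⟨E⟩/kT = ln(1.310) + 3.051/5.59 = 0.2700 + 0.5458 = 0.82.

0.82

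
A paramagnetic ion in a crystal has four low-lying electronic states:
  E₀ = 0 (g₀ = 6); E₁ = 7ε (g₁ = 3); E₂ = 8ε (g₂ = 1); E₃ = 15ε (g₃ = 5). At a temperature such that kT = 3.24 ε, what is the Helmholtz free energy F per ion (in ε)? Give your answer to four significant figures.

-6.054 ε

Eᵢ/kT = 0, 2.16049, 2.46914, 4.62963.
Z = Σ gᵢe^(−Eᵢ/kT) = 6·e^(−0) + 3·e^(−2.16049) + 1·e^(−2.46914) + 5·e^(−4.62963) = 6.00000 + 0.345806 + 0.0846576 + 0.0487918 = 6.47926.
F = −kT ln Z = −3.24 × ln(6.47926) = −3.24 × 1.86861 = -6.054 ε.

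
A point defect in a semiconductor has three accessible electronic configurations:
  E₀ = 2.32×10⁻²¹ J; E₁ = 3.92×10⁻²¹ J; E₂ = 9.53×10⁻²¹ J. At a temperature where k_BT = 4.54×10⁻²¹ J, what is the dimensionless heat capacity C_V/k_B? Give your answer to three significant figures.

Eᵢ/kT = 0.51101, 0.86344, 2.0991.
Z = Σ e^(−Eᵢ/kT) = e^(−0.51101) + e^(−0.86344) + e^(−2.0991) = 0.59989 + 0.42171 + 0.12257 = 1.1442.
⟨E⟩ = 3.6820, ⟨E²⟩ = 18.214.
C_V/k_B = (⟨E²⟩ − ⟨E⟩²)/(kT)² = (18.214 − 13.557)/20.612 = 0.226.

0.226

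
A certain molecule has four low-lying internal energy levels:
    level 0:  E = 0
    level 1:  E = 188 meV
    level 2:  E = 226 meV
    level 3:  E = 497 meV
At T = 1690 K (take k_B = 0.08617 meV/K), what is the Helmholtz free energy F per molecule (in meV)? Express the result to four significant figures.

-60.96 meV

k_BT = 0.08617 × 1690 K = 145.627 meV.
Eᵢ/kT = 0, 1.29097, 1.55191, 3.41283.
Z = Σ e^(−Eᵢ/kT) = e^(−0) + e^(−1.29097) + e^(−1.55191) + e^(−3.41283) = 1.00000 + 0.275004 + 0.211843 + 0.0329478 = 1.51979.
F = −kT ln Z = −145.627 × ln(1.51979) = −145.627 × 0.418572 = -60.96 meV.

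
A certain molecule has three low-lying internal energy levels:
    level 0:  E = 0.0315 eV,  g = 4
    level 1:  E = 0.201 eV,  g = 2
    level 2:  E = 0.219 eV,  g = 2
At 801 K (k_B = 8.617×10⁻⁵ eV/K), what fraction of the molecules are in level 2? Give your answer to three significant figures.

k_BT = 8.617×10⁻⁵ × 801 K = 0.069022 eV.
Eᵢ/kT = 0.45638, 2.9121, 3.1729.
Z = Σ gᵢe^(−Eᵢ/kT) = 4·e^(−0.45638) + 2·e^(−2.9121) + 2·e^(−3.1729) = 2.5343 + 0.10872 + 0.083764 = 2.7268.
P₂ = g₂ e^(−E₂/kT) / Z = 0.083764/2.7268 = 0.0307.

0.0307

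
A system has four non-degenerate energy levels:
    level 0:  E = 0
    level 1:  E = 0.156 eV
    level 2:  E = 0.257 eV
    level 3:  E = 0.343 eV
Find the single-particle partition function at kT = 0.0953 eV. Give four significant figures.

Z = 1.289

Eᵢ/kT = 0, 1.63694, 2.69675, 3.59916.
Z = Σ e^(−Eᵢ/kT) = e^(−0) + e^(−1.63694) + e^(−2.69675) + e^(−3.59916) = 1.00000 + 0.194575 + 0.0674243 + 0.0273467 = 1.28935.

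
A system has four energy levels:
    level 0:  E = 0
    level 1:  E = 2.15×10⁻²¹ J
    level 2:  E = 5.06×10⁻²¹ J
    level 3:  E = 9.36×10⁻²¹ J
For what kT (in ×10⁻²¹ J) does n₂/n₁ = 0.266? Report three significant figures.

n₂/n₁ = exp[−(E₂−E₁)/kT] = 0.266.
⇒ (E₂−E₁)/kT = ln(1/0.266) = ln(3.7594) = 1.3243.
kT = 2.91 ×10⁻²¹ J / 1.3243 = 2.20 ×10⁻²¹ J.

2.20 ×10⁻²¹ J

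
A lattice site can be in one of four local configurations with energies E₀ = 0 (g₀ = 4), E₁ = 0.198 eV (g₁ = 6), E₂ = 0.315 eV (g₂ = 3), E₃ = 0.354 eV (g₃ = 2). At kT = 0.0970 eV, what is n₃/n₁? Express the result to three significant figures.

0.0667

n₃/n₁ = (g₃/g₁) exp[−(E₃−E₁)/kT] = (2/6) × exp(−(0.156 eV)/(0.0970 eV)) = (2/6) × exp(-1.6082) = 0.0667.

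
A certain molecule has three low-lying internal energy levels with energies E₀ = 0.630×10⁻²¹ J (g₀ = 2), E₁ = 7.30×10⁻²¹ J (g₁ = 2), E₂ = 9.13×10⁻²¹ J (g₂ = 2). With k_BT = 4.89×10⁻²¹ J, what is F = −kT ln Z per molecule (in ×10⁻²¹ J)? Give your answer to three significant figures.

Eᵢ/kT = 0.12883, 1.4928, 1.8671.
Z = Σ gᵢe^(−Eᵢ/kT) = 2·e^(−0.12883) + 2·e^(−1.4928) + 2·e^(−1.8671) = 1.7582 + 0.44948 + 0.30914 = 2.5168.
F = −kT ln Z = −4.89 × ln(2.5168) = −4.89 × 0.92299 = -4.51 ×10⁻²¹ J.

-4.51 ×10⁻²¹ J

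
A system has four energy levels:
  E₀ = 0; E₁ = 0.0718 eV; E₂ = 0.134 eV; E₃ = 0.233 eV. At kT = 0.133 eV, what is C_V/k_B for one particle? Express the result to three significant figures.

Eᵢ/kT = 0, 0.53985, 1.0075, 1.7519.
Z = Σ e^(−Eᵢ/kT) = e^(−0) + e^(−0.53985) + e^(−1.0075) + e^(−1.7519) = 1.0000 + 0.58284 + 0.36513 + 0.17344 = 2.1214.
⟨E⟩ = 0.061840 eV, ⟨E²⟩ = 0.0089454 eV².
C_V/k_B = (⟨E²⟩ − ⟨E⟩²)/(kT)² = (0.0089454 − 0.0038242)/0.017689 = 0.290.

0.290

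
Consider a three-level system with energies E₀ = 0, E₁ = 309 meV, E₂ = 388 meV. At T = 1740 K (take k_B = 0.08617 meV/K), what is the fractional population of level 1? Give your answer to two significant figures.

0.11

k_BT = 0.08617 × 1740 K = 149.9 meV.
Eᵢ/kT = 0, 2.061, 2.588.
Z = Σ e^(−Eᵢ/kT) = e^(−0) + e^(−2.061) + e^(−2.588) = 1.000 + 0.1273 + 0.07517 = 1.202.
P₁ = e^(−E₁/kT) / Z = 0.1273/1.202 = 0.11.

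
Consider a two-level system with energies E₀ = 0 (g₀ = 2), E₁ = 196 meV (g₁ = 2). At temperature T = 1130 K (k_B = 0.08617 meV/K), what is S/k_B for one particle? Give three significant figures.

1.06

k_BT = 0.08617 × 1130 K = 97.372 meV.
Eᵢ/kT = 0, 2.0129.
Z = Σ gᵢe^(−Eᵢ/kT) = 2·e^(−0) + 2·e^(−2.0129) = 2.0000 + 0.26720 = 2.2672.
⟨E⟩ = Σ EᵢPᵢ = 23.100 meV.
S/k_B = ln Z + ⟨E⟩/kT = ln(2.2672) + 23.100/97.372 = 0.81855 + 0.23723 = 1.06.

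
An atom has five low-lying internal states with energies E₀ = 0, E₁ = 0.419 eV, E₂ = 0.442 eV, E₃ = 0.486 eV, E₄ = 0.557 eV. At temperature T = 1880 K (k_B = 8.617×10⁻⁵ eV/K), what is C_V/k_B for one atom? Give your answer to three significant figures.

k_BT = 8.617×10⁻⁵ × 1880 K = 0.16200 eV.
Eᵢ/kT = 0, 2.5864, 2.7284, 3.0000, 3.4383.
Z = Σ e^(−Eᵢ/kT) = e^(−0) + e^(−2.5864) + e^(−2.7284) + e^(−3.0000) + e^(−3.4383) = 1.0000 + 0.075291 + 0.065324 + 0.049787 + 0.032119 = 1.2225.
⟨E⟩ = 0.083850 eV, ⟨E²⟩ = 0.039022 eV².
C_V/k_B = (⟨E²⟩ − ⟨E⟩²)/(kT)² = (0.039022 − 0.0070308)/0.026244 = 1.22.

1.22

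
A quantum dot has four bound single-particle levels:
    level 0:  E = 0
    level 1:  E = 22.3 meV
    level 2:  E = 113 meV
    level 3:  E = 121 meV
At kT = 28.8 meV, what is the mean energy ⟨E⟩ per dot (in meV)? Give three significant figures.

9.58 meV

Eᵢ/kT = 0, 0.77431, 3.9236, 4.2014.
Z = Σ e^(−Eᵢ/kT) = e^(−0) + e^(−0.77431) + e^(−3.9236) + e^(−4.2014) = 1.0000 + 0.46102 + 0.019770 + 0.014975 = 1.4958.
⟨E⟩ = Σ Eᵢ e^(−Eᵢ/kT) / Z = (0·1.0000 + 22.3·0.46102 + 113·0.019770 + 121·0.014975) / 1.4958 = 9.58 meV.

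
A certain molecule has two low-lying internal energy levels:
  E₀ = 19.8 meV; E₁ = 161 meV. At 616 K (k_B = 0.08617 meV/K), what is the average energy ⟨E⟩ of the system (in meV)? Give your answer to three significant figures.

k_BT = 0.08617 × 616 K = 53.081 meV.
Eᵢ/kT = 0.37301, 3.0331.
Z = Σ e^(−Eᵢ/kT) = e^(−0.37301) + e^(−3.0331) = 0.68866 + 0.048166 = 0.73683.
⟨E⟩ = Σ Eᵢ e^(−Eᵢ/kT) / Z = (19.8·0.68866 + 161·0.048166) / 0.73683 = 29.0 meV.

29.0 meV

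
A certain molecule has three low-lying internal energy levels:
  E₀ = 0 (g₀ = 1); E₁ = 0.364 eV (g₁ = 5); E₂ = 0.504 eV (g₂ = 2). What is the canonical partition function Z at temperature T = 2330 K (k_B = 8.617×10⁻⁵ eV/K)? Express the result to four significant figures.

k_BT = 8.617×10⁻⁵ × 2330 K = 0.200776 eV.
Eᵢ/kT = 0, 1.81297, 2.51026.
Z = Σ gᵢe^(−Eᵢ/kT) = 1·e^(−0) + 5·e^(−1.81297) + 2·e^(−2.51026) = 1.00000 + 0.815844 + 0.162494 = 1.97834.

Z = 1.978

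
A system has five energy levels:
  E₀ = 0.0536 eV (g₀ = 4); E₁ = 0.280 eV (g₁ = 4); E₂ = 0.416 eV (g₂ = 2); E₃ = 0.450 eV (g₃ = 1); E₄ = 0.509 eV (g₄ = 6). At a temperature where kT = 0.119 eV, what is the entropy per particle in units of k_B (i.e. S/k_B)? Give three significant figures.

2.00

Eᵢ/kT = 0.45042, 2.3529, 3.4958, 3.7815, 4.2773.
Z = Σ gᵢe^(−Eᵢ/kT) = 4·e^(−0.45042) + 4·e^(−2.3529) + 2·e^(−3.4958) + 1·e^(−3.7815) + 6·e^(−4.2773) = 2.5494 + 0.38037 + 0.060649 + 0.022788 + 0.083281 = 3.0965.
⟨E⟩ = Σ EᵢPᵢ = 0.10367 eV.
S/k_B = ln Z + ⟨E⟩/kT = ln(3.0965) + 0.10367/0.119 = 1.1303 + 0.87118 = 2.00.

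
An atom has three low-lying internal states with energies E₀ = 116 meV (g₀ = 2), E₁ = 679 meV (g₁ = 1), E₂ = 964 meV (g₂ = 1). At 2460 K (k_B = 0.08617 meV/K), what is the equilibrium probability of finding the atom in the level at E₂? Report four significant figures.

0.008766

k_BT = 0.08617 × 2460 K = 211.978 meV.
Eᵢ/kT = 0.547227, 3.20316, 4.54764.
Z = Σ gᵢe^(−Eᵢ/kT) = 2·e^(−0.547227) + 1·e^(−3.20316) + 1·e^(−4.54764) = 1.15710 + 0.0406336 + 0.0105922 = 1.20833.
P₂ = g₂ e^(−E₂/kT) / Z = 0.0105922/1.20833 = 0.008766.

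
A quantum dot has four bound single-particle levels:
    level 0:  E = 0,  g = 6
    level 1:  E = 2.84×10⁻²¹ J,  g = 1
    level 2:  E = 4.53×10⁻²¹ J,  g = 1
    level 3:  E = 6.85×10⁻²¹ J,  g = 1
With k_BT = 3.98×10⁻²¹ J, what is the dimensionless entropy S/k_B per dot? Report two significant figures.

2.1

Eᵢ/kT = 0, 0.7136, 1.138, 1.721.
Z = Σ gᵢe^(−Eᵢ/kT) = 6·e^(−0) + 1·e^(−0.7136) + 1·e^(−1.138) + 1·e^(−1.721) = 6.000 + 0.4899 + 0.3205 + 0.1789 = 6.989.
⟨E⟩ = Σ EᵢPᵢ = 0.5821 ×10⁻²¹ J.
S/k_B = ln Z + ⟨E⟩/kT = ln(6.989) + 0.5821/3.98 = 1.944 + 0.1463 = 2.1.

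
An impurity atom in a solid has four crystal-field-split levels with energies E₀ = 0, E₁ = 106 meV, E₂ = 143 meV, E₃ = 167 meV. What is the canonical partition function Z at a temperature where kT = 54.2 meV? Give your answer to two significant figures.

Z = 1.3

Eᵢ/kT = 0, 1.956, 2.638, 3.081.
Z = Σ e^(−Eᵢ/kT) = e^(−0) + e^(−1.956) + e^(−2.638) + e^(−3.081) = 1.000 + 0.1414 + 0.07150 + 0.04591 = 1.259.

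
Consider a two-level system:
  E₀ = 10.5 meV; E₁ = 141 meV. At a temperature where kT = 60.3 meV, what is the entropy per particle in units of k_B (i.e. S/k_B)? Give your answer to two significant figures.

0.33

Eᵢ/kT = 0.1741, 2.338.
Z = Σ e^(−Eᵢ/kT) = e^(−0.1741) + e^(−2.338) = 0.8402 + 0.09652 = 0.9367.
⟨E⟩ = Σ EᵢPᵢ = 23.95 meV.
S/k_B = ln Z + ⟨E⟩/kT = ln(0.9367) + 23.95/60.3 = -0.06539 + 0.3972 = 0.33.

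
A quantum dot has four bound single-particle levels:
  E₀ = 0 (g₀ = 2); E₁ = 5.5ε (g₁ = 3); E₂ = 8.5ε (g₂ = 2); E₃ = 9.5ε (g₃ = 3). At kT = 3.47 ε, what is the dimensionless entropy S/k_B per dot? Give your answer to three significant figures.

1.74

Eᵢ/kT = 0, 1.5850, 2.4496, 2.7378.
Z = Σ gᵢe^(−Eᵢ/kT) = 2·e^(−0) + 3·e^(−1.5850) + 2·e^(−2.4496) + 3·e^(−2.7378) = 2.0000 + 0.61484 + 0.17266 + 0.19414 = 2.9816.
⟨E⟩ = Σ EᵢPᵢ = 2.2450 ε.
S/k_B = ln Z + ⟨E⟩/kT = ln(2.9816) + 2.2450/3.47 = 1.0925 + 0.64697 = 1.74.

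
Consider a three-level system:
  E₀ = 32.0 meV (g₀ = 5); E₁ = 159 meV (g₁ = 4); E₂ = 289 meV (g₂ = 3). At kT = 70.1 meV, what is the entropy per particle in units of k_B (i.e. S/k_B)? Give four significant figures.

Eᵢ/kT = 0.456491, 2.26819, 4.12268.
Z = Σ gᵢe^(−Eᵢ/kT) = 5·e^(−0.456491) + 4·e^(−2.26819) + 3·e^(−4.12268) = 3.16751 + 0.413997 + 0.0486031 = 3.63011.
⟨E⟩ = Σ EᵢPᵢ = 49.9247 meV.
S/k_B = ln Z + ⟨E⟩/kT = ln(3.63011) + 49.9247/70.1 = 1.28926 + 0.712193 = 2.001.

2.001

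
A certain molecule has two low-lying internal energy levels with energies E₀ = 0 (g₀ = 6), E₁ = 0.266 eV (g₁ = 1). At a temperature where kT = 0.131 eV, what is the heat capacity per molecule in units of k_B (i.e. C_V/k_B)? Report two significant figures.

Eᵢ/kT = 0, 2.031.
Z = Σ gᵢe^(−Eᵢ/kT) = 6·e^(−0) + 1·e^(−2.031) = 6.000 + 0.1312 = 6.131.
⟨E⟩ = 0.005692 eV, ⟨E²⟩ = 0.001514 eV².
C_V/k_B = (⟨E²⟩ − ⟨E⟩²)/(kT)² = (0.001514 − 0.00003240)/0.01716 = 0.086.

0.086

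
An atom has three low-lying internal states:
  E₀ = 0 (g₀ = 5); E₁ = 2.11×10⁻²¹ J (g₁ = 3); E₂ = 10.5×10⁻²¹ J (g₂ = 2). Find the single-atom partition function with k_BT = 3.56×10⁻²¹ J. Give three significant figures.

Eᵢ/kT = 0, 0.59270, 2.9494.
Z = Σ gᵢe^(−Eᵢ/kT) = 5·e^(−0) + 3·e^(−0.59270) + 2·e^(−2.9494) = 5.0000 + 1.6585 + 0.10474 = 6.7632.

Z = 6.76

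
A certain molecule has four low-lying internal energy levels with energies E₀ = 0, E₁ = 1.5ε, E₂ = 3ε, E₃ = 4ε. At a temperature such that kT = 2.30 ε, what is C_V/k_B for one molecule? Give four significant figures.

0.3594

Eᵢ/kT = 0, 0.652174, 1.30435, 1.73913.
Z = Σ e^(−Eᵢ/kT) = e^(−0) + e^(−0.652174) + e^(−1.30435) + e^(−1.73913) = 1.00000 + 0.520912 + 0.271349 + 0.175673 = 1.96793.
⟨E⟩ = 1.16778 ε, ⟨E²⟩ = 3.26483 ε².
C_V/k_B = (⟨E²⟩ − ⟨E⟩²)/(kT)² = (3.26483 − 1.36371)/5.29000 = 0.3594.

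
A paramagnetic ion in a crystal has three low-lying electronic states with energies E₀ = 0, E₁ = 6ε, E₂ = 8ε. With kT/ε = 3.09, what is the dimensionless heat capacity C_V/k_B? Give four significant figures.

0.7063

Eᵢ/kT = 0, 1.94175, 2.58900.
Z = Σ e^(−Eᵢ/kT) = e^(−0) + e^(−1.94175) + e^(−2.58900) = 1.00000 + 0.143453 + 0.0750951 = 1.21855.
⟨E⟩ = 1.19936 ε, ⟨E²⟩ = 8.18218 ε².
C_V/k_B = (⟨E²⟩ − ⟨E⟩²)/(kT)² = (8.18218 − 1.43846)/9.54810 = 0.7063.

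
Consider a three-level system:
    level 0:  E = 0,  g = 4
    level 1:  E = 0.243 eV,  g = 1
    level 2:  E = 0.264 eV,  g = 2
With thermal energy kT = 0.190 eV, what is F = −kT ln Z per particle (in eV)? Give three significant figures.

-0.297 eV

Eᵢ/kT = 0, 1.2789, 1.3895.
Z = Σ gᵢe^(−Eᵢ/kT) = 4·e^(−0) + 1·e^(−1.2789) + 2·e^(−1.3895) = 4.0000 + 0.27834 + 0.49840 = 4.7767.
F = −kT ln Z = −0.190 × ln(4.7767) = −0.190 × 1.5637 = -0.297 eV.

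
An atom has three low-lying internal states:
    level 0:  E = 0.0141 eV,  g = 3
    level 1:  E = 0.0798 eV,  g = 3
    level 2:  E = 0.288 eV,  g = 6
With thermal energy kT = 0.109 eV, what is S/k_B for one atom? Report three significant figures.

Eᵢ/kT = 0.12936, 0.73211, 2.6422.
Z = Σ gᵢe^(−Eᵢ/kT) = 3·e^(−0.12936) + 3·e^(−0.73211) + 6·e^(−2.6422) = 2.6360 + 1.4427 + 0.42723 = 4.5059.
⟨E⟩ = Σ EᵢPᵢ = 0.061106 eV.
S/k_B = ln Z + ⟨E⟩/kT = ln(4.5059) + 0.061106/0.109 = 1.5054 + 0.56061 = 2.07.

2.07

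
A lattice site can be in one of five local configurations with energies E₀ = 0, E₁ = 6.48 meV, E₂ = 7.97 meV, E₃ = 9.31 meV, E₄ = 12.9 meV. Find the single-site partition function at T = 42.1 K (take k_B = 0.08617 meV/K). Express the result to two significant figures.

k_BT = 0.08617 × 42.1 K = 3.628 meV.
Eᵢ/kT = 0, 1.786, 2.197, 2.566, 3.556.
Z = Σ e^(−Eᵢ/kT) = e^(−0) + e^(−1.786) + e^(−2.197) + e^(−2.566) + e^(−3.556) = 1.000 + 0.1676 + 0.1111 + 0.07684 + 0.02855 = 1.384.

Z = 1.4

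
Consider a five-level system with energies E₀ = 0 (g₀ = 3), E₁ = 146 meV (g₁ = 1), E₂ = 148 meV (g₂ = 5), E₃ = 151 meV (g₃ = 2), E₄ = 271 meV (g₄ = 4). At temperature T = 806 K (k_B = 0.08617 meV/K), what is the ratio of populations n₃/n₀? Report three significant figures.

0.0758

k_BT = 0.08617 × 806 K = 69.453 meV.
n₃/n₀ = (g₃/g₀) exp[−(E₃−E₀)/kT] = (2/3) × exp(−(151 meV)/(69.453 meV)) = (2/3) × exp(-2.1741) = 0.0758.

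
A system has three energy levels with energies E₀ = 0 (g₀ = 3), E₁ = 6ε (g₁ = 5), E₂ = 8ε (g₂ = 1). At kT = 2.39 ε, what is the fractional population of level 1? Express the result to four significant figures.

0.1180

Eᵢ/kT = 0, 2.51046, 3.34728.
Z = Σ gᵢe^(−Eᵢ/kT) = 3·e^(−0) + 5·e^(−2.51046) + 1·e^(−3.34728) = 3.00000 + 0.406154 + 0.0351799 = 3.44133.
P₁ = g₁ e^(−E₁/kT) / Z = 0.406154/3.44133 = 0.1180.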